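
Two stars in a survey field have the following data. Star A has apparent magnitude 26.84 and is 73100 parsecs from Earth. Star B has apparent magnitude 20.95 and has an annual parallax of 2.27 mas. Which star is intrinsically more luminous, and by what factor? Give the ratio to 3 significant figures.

Star A is more luminous, by a factor of 121.

Star A: M = m − 5 log₁₀ d + 5 = 26.84 − 5·4.8639 + 5 = 7.520
Star B: p = 2.27 mas = 2.27×10^-3″ → d = 1/p = 440.5 pc
Star B: M = m − 5 log₁₀ d + 5 = 20.95 − 5·2.6440 + 5 = 12.730
ΔM = M_A − M_B = 7.520 − (12.730) = -5.210; smaller M is more luminous → Star A.
L ratio = 10^(0.4 |ΔM|) = 10^2.084 = 121.3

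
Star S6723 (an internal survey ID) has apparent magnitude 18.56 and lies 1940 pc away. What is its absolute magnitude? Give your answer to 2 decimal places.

5 log₁₀(d/10 pc) = 5 log₁₀(1940) − 5 = 11.439
M = m − 5 log₁₀(d/10) = 18.56 − 11.439 = 7.121

M ≈ 7.12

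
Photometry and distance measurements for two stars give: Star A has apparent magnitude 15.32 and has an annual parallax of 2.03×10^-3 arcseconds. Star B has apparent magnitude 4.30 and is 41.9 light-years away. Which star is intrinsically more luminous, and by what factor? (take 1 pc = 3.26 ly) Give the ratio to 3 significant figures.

Star A: d = 1/p = 1/2.03×10^-3″ = 492.6 pc
Star A: M = m − 5 log₁₀ d + 5 = 15.32 − 5·2.6925 + 5 = 6.857
Star B: d = 41.9 ly / 3.26 = 12.85 pc
Star B: M = m − 5 log₁₀ d + 5 = 4.30 − 5·1.1090 + 5 = 3.755
ΔM = M_A − M_B = 6.857 − (3.755) = 3.102; smaller M is more luminous → Star B.
L ratio = 10^(0.4 |ΔM|) = 10^1.241 = 17.42

Star B is more luminous, by a factor of 17.4.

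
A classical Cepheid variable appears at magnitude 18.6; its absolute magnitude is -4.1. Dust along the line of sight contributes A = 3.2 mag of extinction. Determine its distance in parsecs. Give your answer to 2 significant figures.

d ≈ 79000 pc

m − M = 5 log₁₀(d/10 pc) + A  ⇒  18.6 − (-4.1) − 3.2 = 5 log₁₀(d/10)
19.500 = 5 log₁₀(d/10)
log₁₀ d = (m − M − A)/5 + 1 = 4.9000
d = 10^4.9000 = 79430 pc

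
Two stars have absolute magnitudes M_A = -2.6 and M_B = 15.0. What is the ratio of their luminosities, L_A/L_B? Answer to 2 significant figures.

ΔM = M_A − M_B = -17.6
L_A/L_B = 10^(−0.4 ΔM) = 10^7.040 = 1.096×10^7

L_A/L_B ≈ 1.1×10^7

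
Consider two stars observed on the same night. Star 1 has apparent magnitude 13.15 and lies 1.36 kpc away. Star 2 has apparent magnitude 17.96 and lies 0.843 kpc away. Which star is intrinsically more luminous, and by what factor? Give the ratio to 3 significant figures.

Star 1: d = 1.36 kpc = 1360 pc
Star 1: M = m − 5 log₁₀ d + 5 = 13.15 − 5·3.1335 + 5 = 2.482
Star 2: d = 0.843 kpc = 843.0 pc
Star 2: M = m − 5 log₁₀ d + 5 = 17.96 − 5·2.9258 + 5 = 8.331
ΔM = M_1 − M_2 = 2.482 − (8.331) = -5.849; smaller M is more luminous → Star 1.
L ratio = 10^(0.4 |ΔM|) = 10^2.339 = 218.5

Star 1 is more luminous, by a factor of 218.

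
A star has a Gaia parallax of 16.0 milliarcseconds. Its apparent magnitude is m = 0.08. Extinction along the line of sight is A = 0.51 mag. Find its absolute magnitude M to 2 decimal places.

M ≈ -4.41

p = 16.0 mas = 0.0160″ → d = 1/p = 62.50 pc
5 log₁₀(d/10 pc) = 5 log₁₀(62.50) − 5 = 3.979
M = m − 5 log₁₀(d/10) − A = 0.08 − 3.979 − 0.51 = -4.409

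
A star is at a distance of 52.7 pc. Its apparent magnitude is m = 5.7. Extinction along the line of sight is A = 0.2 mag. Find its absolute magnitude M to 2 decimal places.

5 log₁₀(d/10 pc) = 5 log₁₀(52.70) − 5 = 3.609
M = m − 5 log₁₀(d/10) − A = 5.7 − 3.609 − 0.2 = 1.891

M ≈ 1.89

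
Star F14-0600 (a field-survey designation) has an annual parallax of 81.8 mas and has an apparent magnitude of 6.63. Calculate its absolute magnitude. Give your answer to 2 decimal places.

M ≈ 6.19

p = 81.8 mas = 0.0818″ → d = 1/p = 12.22 pc
5 log₁₀(d/10 pc) = 5 log₁₀(12.22) − 5 = 0.436
M = m − 5 log₁₀(d/10) = 6.63 − 0.436 = 6.194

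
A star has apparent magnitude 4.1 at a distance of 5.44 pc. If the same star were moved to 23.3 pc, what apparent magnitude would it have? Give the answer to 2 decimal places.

m ≈ 7.26

Flux ∝ 1/d², so Δm = 5 log₁₀(d₂/d₁) = 5 log₁₀(23.3/5.44) = 3.159
m₂ = m₁ + Δm = 4.1 + (3.159) = 7.259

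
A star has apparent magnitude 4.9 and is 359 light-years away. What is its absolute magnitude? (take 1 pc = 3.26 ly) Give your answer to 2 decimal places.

d = 359 ly / 3.26 = 110.1 pc
5 log₁₀(d/10 pc) = 5 log₁₀(110.1) − 5 = 5.209
M = m − 5 log₁₀(d/10) = 4.9 − 5.209 = -0.309

M ≈ -0.31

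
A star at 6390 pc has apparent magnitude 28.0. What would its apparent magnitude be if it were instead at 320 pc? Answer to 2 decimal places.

Flux ∝ 1/d², so Δm = 5 log₁₀(d₂/d₁) = 5 log₁₀(320/6390) = -6.502
m₂ = m₁ + Δm = 28.0 + (-6.502) = 21.498

m ≈ 21.50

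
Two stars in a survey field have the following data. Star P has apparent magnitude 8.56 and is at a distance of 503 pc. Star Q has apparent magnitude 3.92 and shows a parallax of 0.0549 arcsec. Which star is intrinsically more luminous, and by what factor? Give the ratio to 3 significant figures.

Star P: M = m − 5 log₁₀ d + 5 = 8.56 − 5·2.7016 + 5 = 0.052
Star Q: d = 1/p = 1/0.0549″ = 18.21 pc
Star Q: M = m − 5 log₁₀ d + 5 = 3.92 − 5·1.2604 + 5 = 2.618
ΔM = M_P − M_Q = 0.052 − (2.618) = -2.566; smaller M is more luminous → Star P.
L ratio = 10^(0.4 |ΔM|) = 10^1.026 = 10.62

Star P is more luminous, by a factor of 10.6.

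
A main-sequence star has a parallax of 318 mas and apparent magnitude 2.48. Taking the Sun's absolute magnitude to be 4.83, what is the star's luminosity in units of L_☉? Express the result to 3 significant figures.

d = 1/p = 1000/318 mas = 3.145 pc
M = m − 5 log₁₀ d + 5 = 2.48 − 5·0.4976 + 5 = 4.992
M − M_☉ = 4.992 − 4.83 = 0.162
L/L_☉ = 10^(−0.4 × 0.162) = 0.8613

L/L_☉ ≈ 0.861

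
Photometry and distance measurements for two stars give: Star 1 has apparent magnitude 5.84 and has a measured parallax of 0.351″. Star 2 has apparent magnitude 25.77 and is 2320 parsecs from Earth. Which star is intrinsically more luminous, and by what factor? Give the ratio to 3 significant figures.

Star 1: d = 1/p = 1/0.351″ = 2.849 pc
Star 1: M = m − 5 log₁₀ d + 5 = 5.84 − 5·0.4547 + 5 = 8.567
Star 2: M = m − 5 log₁₀ d + 5 = 25.77 − 5·3.3655 + 5 = 13.943
ΔM = M_1 − M_2 = 8.567 − (13.943) = -5.376; smaller M is more luminous → Star 1.
L ratio = 10^(0.4 |ΔM|) = 10^2.150 = 141.4

Star 1 is more luminous, by a factor of 141.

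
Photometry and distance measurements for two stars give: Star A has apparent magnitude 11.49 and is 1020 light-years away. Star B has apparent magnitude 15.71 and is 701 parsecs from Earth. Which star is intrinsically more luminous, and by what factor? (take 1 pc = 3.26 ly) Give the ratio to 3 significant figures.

Star A: d = 1020 ly / 3.26 = 312.9 pc
Star A: M = m − 5 log₁₀ d + 5 = 11.49 − 5·2.4954 + 5 = 4.013
Star B: M = m − 5 log₁₀ d + 5 = 15.71 − 5·2.8457 + 5 = 6.481
ΔM = M_A − M_B = 4.013 − (6.481) = -2.468; smaller M is more luminous → Star A.
L ratio = 10^(0.4 |ΔM|) = 10^0.987 = 9.712

Star A is more luminous, by a factor of 9.71.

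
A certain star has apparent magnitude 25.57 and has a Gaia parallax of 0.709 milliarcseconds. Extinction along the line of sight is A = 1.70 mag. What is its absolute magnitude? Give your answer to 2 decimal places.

p = 0.709 mas = 7.09×10^-4″ → d = 1/p = 1410 pc
5 log₁₀(d/10 pc) = 5 log₁₀(1410) − 5 = 10.747
M = m − 5 log₁₀(d/10) − A = 25.57 − 10.747 − 1.70 = 13.123

M ≈ 13.12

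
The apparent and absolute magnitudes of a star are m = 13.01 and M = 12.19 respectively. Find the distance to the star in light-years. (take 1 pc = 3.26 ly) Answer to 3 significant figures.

d ≈ 47.6 ly

Distance modulus: m − M = 13.01 − (12.19) = 0.820
m − M = 5 log₁₀ d − 5
log₁₀ d = (m − M)/5 + 1 = 1.1640
d = 10^1.1640 = 14.59 pc
= 47.56 ly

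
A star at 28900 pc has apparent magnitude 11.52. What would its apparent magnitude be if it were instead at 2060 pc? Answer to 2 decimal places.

m ≈ 5.78

Flux ∝ 1/d², so Δm = 5 log₁₀(d₂/d₁) = 5 log₁₀(2060/28900) = -5.735
m₂ = m₁ + Δm = 11.52 + (-5.735) = 5.785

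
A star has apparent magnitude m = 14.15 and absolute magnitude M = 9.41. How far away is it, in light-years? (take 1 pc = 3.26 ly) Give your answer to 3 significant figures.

μ = m − M = 4.740
m − M = 5 log₁₀ d − 5
log₁₀ d = (m − M)/5 + 1 = 1.9480
d = 10^1.9480 = 88.72 pc
= 289.2 ly

d ≈ 289 ly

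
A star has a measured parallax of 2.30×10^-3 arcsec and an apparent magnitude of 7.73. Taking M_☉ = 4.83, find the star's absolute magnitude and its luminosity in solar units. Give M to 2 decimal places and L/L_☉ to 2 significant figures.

M ≈ -0.46; L/L_☉ ≈ 130

d = 1/p = 1/2.30×10^-3″ = 434.8 pc
M = m − 5 log₁₀ d + 5 = 7.73 − 5·2.6383 + 5 = -0.461
M − M_☉ = -0.461 − 4.83 = -5.291
L/L_☉ = 10^(−0.4 × -5.291) = 130.8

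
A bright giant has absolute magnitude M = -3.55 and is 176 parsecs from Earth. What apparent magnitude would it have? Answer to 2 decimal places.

m ≈ 2.68

m = M + 5 log₁₀ d − 5 = -3.55 + 5·2.2455 − 5 = 2.678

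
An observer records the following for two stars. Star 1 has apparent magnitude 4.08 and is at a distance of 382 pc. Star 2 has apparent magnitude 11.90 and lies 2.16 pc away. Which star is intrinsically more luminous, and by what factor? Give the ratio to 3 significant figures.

Star 1: M = m − 5 log₁₀ d + 5 = 4.08 − 5·2.5821 + 5 = -3.830
Star 2: M = m − 5 log₁₀ d + 5 = 11.90 − 5·0.3345 + 5 = 15.228
ΔM = M_1 − M_2 = -3.830 − (15.228) = -19.058; smaller M is more luminous → Star 1.
L ratio = 10^(0.4 |ΔM|) = 10^7.623 = 4.200×10^7

Star 1 is more luminous, by a factor of 4.20×10^7.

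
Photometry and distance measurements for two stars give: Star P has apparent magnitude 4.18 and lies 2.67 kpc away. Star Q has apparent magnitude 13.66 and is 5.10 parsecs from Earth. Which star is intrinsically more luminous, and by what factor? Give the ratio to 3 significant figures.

Star P: d = 2.67 kpc = 2670 pc
Star P: M = m − 5 log₁₀ d + 5 = 4.18 − 5·3.4265 + 5 = -7.953
Star Q: M = m − 5 log₁₀ d + 5 = 13.66 − 5·0.7076 + 5 = 15.122
ΔM = M_P − M_Q = -7.953 − (15.122) = -23.075; smaller M is more luminous → Star P.
L ratio = 10^(0.4 |ΔM|) = 10^9.230 = 1.698×10^9

Star P is more luminous, by a factor of 1.70×10^9.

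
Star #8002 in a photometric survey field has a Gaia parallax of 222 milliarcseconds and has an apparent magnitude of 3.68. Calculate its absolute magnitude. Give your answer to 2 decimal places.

M ≈ 5.41

p = 222 mas = 0.222″ → d = 1/p = 4.505 pc
5 log₁₀(d/10 pc) = 5 log₁₀(4.505) − 5 = -1.732
M = m − 5 log₁₀(d/10) = 3.68 + 1.732 = 5.412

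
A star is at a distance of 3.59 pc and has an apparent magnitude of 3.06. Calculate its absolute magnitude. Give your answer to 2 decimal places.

5 log₁₀(d/10 pc) = 5 log₁₀(3.590) − 5 = -2.225
M = m − 5 log₁₀(d/10) = 3.06 + 2.225 = 5.285

M ≈ 5.28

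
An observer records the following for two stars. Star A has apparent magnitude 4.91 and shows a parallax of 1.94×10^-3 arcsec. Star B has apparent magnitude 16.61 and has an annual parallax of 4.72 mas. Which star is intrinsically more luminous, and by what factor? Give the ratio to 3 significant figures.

Star A: d = 1/p = 1/1.94×10^-3″ = 515.5 pc
Star A: M = m − 5 log₁₀ d + 5 = 4.91 − 5·2.7122 + 5 = -3.651
Star B: p = 4.72 mas = 4.72×10^-3″ → d = 1/p = 211.9 pc
Star B: M = m − 5 log₁₀ d + 5 = 16.61 − 5·2.3261 + 5 = 9.980
ΔM = M_A − M_B = -3.651 − (9.980) = -13.631; smaller M is more luminous → Star A.
L ratio = 10^(0.4 |ΔM|) = 10^5.452 = 283300

Star A is more luminous, by a factor of 283000.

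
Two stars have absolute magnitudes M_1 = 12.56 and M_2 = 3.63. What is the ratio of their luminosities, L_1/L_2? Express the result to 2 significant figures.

ΔM = M_1 − M_2 = 8.93
L_1/L_2 = 10^(−0.4 ΔM) = 10^-3.572 = 2.679×10^-4

L_1/L_2 ≈ 2.7×10^-4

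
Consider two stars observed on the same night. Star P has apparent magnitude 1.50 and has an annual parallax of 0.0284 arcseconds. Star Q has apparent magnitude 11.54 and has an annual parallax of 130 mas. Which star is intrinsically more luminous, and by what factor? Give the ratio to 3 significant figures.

Star P is more luminous, by a factor of 217000.

Star P: d = 1/p = 1/0.0284″ = 35.21 pc
Star P: M = m − 5 log₁₀ d + 5 = 1.50 − 5·1.5467 + 5 = -1.233
Star Q: p = 130 mas = 0.130″ → d = 1/p = 7.692 pc
Star Q: M = m − 5 log₁₀ d + 5 = 11.54 − 5·0.8861 + 5 = 12.110
ΔM = M_P − M_Q = -1.233 − (12.110) = -13.343; smaller M is more luminous → Star P.
L ratio = 10^(0.4 |ΔM|) = 10^5.337 = 217400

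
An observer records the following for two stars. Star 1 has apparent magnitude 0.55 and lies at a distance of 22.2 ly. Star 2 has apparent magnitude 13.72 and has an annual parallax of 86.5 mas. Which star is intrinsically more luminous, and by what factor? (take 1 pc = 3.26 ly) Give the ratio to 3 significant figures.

Star 1 is more luminous, by a factor of 64300.

Star 1: d = 22.2 ly / 3.26 = 6.810 pc
Star 1: M = m − 5 log₁₀ d + 5 = 0.55 − 5·0.8331 + 5 = 1.384
Star 2: p = 86.5 mas = 0.0865″ → d = 1/p = 11.56 pc
Star 2: M = m − 5 log₁₀ d + 5 = 13.72 − 5·1.0630 + 5 = 13.405
ΔM = M_1 − M_2 = 1.384 − (13.405) = -12.021; smaller M is more luminous → Star 1.
L ratio = 10^(0.4 |ΔM|) = 10^4.808 = 64310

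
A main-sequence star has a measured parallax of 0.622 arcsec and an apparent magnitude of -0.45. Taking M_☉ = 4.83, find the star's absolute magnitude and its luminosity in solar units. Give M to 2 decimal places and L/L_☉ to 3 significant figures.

M ≈ 3.52; L/L_☉ ≈ 3.35

d = 1/p = 1/0.622″ = 1.608 pc
M = m − 5 log₁₀ d + 5 = -0.45 − 5·0.2062 + 5 = 3.519
M − M_☉ = 3.519 − 4.83 = -1.311
L/L_☉ = 10^(−0.4 × -1.311) = 3.345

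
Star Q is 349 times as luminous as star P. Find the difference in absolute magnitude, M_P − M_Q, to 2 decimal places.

M_P − M_Q ≈ 6.36

Pogson: ΔM = −2.5 log₁₀(ratio) = −2.5 log₁₀(349) = −2.5 × 2.5428 = -6.357
Star Q is brighter so has the smaller magnitude: M_P − M_Q is positive.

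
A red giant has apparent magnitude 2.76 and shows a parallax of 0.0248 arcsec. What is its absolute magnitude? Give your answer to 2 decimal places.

M ≈ -0.27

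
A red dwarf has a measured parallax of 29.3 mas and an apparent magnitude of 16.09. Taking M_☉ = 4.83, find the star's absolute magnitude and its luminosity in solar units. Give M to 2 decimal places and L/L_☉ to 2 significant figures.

d = 1/p = 1000/29.3 mas = 34.13 pc
M = m − 5 log₁₀ d + 5 = 16.09 − 5·1.5331 + 5 = 13.424
M − M_☉ = 13.424 − 4.83 = 8.594
L/L_☉ = 10^(−0.4 × 8.594) = 3.650×10^-4

M ≈ 13.42; L/L_☉ ≈ 3.6×10^-4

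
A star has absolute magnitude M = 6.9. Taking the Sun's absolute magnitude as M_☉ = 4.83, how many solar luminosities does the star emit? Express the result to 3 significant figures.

L/L_☉ ≈ 0.149

M − M_☉ = 6.9 − 4.83 = 2.070
L/L_☉ = 10^(−0.4 (M − M_☉)) = 10^-0.828 = 0.1486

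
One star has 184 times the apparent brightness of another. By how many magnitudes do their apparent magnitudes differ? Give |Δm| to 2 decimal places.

Pogson: Δm = −2.5 log₁₀(ratio) = −2.5 log₁₀(184) = −2.5 × 2.2648 = -5.662

|Δm| ≈ 5.66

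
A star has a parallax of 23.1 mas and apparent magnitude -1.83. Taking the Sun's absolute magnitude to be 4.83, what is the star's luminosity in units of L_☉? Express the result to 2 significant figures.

d = 1/p = 1000/23.1 mas = 43.29 pc
M = m − 5 log₁₀ d + 5 = -1.83 − 5·1.6364 + 5 = -5.012
M − M_☉ = -5.012 − 4.83 = -9.842
L/L_☉ = 10^(−0.4 × -9.842) = 8645

L/L_☉ ≈ 8600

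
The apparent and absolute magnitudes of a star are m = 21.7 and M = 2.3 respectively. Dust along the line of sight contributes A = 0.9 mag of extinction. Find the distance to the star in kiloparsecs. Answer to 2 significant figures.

d ≈ 50 kpc

m − M = 5 log₁₀(d/10 pc) + A  ⇒  21.7 − (2.3) − 0.9 = 5 log₁₀(d/10)
18.500 = 5 log₁₀(d/10)
log₁₀ d = (m − M − A)/5 + 1 = 4.7000
d = 10^4.7000 = 50120 pc
= 50.12 kpc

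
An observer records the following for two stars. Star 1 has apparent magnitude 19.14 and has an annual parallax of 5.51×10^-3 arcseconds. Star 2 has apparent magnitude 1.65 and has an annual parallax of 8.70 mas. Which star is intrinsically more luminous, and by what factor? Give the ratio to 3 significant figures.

Star 2 is more luminous, by a factor of 3.97×10^6.

Star 1: d = 1/p = 1/5.51×10^-3″ = 181.5 pc
Star 1: M = m − 5 log₁₀ d + 5 = 19.14 − 5·2.2588 + 5 = 12.846
Star 2: p = 8.70 mas = 8.70×10^-3″ → d = 1/p = 114.9 pc
Star 2: M = m − 5 log₁₀ d + 5 = 1.65 − 5·2.0605 + 5 = -3.652
ΔM = M_1 − M_2 = 12.846 − (-3.652) = 16.498; smaller M is more luminous → Star 2.
L ratio = 10^(0.4 |ΔM|) = 10^6.599 = 3.974×10^6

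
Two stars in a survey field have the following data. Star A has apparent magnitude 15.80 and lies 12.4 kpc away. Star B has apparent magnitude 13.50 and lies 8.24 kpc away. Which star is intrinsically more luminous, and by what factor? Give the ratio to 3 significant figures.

Star A: d = 12.4 kpc = 12400 pc
Star A: M = m − 5 log₁₀ d + 5 = 15.80 − 5·4.0934 + 5 = 0.333
Star B: d = 8.24 kpc = 8240 pc
Star B: M = m − 5 log₁₀ d + 5 = 13.50 − 5·3.9159 + 5 = -1.080
ΔM = M_A − M_B = 0.333 − (-1.080) = 1.413; smaller M is more luminous → Star B.
L ratio = 10^(0.4 |ΔM|) = 10^0.565 = 3.673

Star B is more luminous, by a factor of 3.67.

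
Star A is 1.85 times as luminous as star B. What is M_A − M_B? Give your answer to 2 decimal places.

M_A − M_B ≈ -0.67

Pogson: ΔM = −2.5 log₁₀(ratio) = −2.5 log₁₀(1.85) = −2.5 × 0.2672 = -0.668
Star A is brighter, so it has the smaller magnitude: the difference is negative.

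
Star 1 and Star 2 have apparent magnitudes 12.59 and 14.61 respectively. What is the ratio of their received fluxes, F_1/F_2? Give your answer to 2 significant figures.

Δm = 12.59 − (14.61) = -2.02
Flux ratio = 10^(−0.4 Δm) = 10^(−0.4 × -2.02) = 10^0.808 = 6.427

F_1/F_2 ≈ 6.4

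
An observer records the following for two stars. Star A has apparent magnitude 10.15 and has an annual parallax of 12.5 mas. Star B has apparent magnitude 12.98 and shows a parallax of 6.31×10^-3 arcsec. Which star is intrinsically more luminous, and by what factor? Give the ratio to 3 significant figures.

Star A is more luminous, by a factor of 3.45.

Star A: p = 12.5 mas = 0.0125″ → d = 1/p = 80.00 pc
Star A: M = m − 5 log₁₀ d + 5 = 10.15 − 5·1.9031 + 5 = 5.635
Star B: d = 1/p = 1/6.31×10^-3″ = 158.5 pc
Star B: M = m − 5 log₁₀ d + 5 = 12.98 − 5·2.2000 + 5 = 6.980
ΔM = M_A − M_B = 5.635 − (6.980) = -1.346; smaller M is more luminous → Star A.
L ratio = 10^(0.4 |ΔM|) = 10^0.538 = 3.453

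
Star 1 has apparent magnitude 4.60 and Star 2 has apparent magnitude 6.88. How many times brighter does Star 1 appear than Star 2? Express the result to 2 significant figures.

8.2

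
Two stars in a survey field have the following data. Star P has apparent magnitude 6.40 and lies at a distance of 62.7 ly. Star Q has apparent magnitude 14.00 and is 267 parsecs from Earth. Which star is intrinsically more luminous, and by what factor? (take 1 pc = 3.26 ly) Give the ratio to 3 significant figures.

Star P: d = 62.7 ly / 3.26 = 19.23 pc
Star P: M = m − 5 log₁₀ d + 5 = 6.40 − 5·1.2840 + 5 = 4.980
Star Q: M = m − 5 log₁₀ d + 5 = 14.00 − 5·2.4265 + 5 = 6.867
ΔM = M_P − M_Q = 4.980 − (6.867) = -1.888; smaller M is more luminous → Star P.
L ratio = 10^(0.4 |ΔM|) = 10^0.755 = 5.690

Star P is more luminous, by a factor of 5.69.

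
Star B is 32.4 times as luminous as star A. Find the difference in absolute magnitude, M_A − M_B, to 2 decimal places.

M_A − M_B ≈ 3.78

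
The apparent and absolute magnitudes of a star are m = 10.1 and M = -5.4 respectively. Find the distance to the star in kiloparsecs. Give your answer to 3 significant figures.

Distance modulus: m − M = 10.1 − (-5.4) = 15.500
m − M = 5 log₁₀ d − 5
log₁₀ d = (m − M)/5 + 1 = 4.1000
d = 10^4.1000 = 12590 pc
= 12.59 kpc

d ≈ 12.6 kpc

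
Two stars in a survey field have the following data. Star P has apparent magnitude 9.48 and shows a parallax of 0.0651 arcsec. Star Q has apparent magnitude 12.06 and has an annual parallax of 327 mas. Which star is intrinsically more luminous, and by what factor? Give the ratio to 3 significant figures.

Star P is more luminous, by a factor of 272.

Star P: d = 1/p = 1/0.0651″ = 15.36 pc
Star P: M = m − 5 log₁₀ d + 5 = 9.48 − 5·1.1864 + 5 = 8.548
Star Q: p = 327 mas = 0.327″ → d = 1/p = 3.058 pc
Star Q: M = m − 5 log₁₀ d + 5 = 12.06 − 5·0.4855 + 5 = 14.633
ΔM = M_P − M_Q = 8.548 − (14.633) = -6.085; smaller M is more luminous → Star P.
L ratio = 10^(0.4 |ΔM|) = 10^2.434 = 271.6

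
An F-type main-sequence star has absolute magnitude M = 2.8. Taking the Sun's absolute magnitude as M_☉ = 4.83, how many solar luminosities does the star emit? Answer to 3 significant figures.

M − M_☉ = 2.8 − 4.83 = -2.030
L/L_☉ = 10^(−0.4 (M − M_☉)) = 10^0.812 = 6.486

L/L_☉ ≈ 6.49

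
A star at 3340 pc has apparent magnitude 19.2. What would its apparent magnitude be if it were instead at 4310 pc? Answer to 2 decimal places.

m ≈ 19.75

Flux ∝ 1/d², so Δm = 5 log₁₀(d₂/d₁) = 5 log₁₀(4310/3340) = 0.554
m₂ = m₁ + Δm = 19.2 + (0.554) = 19.754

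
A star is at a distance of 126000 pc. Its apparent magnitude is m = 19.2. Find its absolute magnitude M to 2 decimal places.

M ≈ -1.30

5 log₁₀(d/10 pc) = 5 log₁₀(126000) − 5 = 20.502
M = m − 5 log₁₀(d/10) = 19.2 − 20.502 = -1.302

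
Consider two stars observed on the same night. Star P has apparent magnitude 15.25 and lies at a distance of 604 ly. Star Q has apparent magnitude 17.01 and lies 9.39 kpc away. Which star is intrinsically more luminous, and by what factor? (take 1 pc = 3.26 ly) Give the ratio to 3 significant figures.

Star Q is more luminous, by a factor of 508.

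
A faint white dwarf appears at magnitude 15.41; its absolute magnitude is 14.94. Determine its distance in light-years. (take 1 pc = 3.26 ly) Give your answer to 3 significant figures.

d ≈ 40.5 ly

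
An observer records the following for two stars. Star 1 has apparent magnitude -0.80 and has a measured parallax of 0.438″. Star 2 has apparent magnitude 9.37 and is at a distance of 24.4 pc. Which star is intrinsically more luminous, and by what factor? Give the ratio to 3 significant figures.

Star 1: d = 1/p = 1/0.438″ = 2.283 pc
Star 1: M = m − 5 log₁₀ d + 5 = -0.80 − 5·0.3585 + 5 = 2.407
Star 2: M = m − 5 log₁₀ d + 5 = 9.37 − 5·1.3874 + 5 = 7.433
ΔM = M_1 − M_2 = 2.407 − (7.433) = -5.026; smaller M is more luminous → Star 1.
L ratio = 10^(0.4 |ΔM|) = 10^2.010 = 102.4

Star 1 is more luminous, by a factor of 102.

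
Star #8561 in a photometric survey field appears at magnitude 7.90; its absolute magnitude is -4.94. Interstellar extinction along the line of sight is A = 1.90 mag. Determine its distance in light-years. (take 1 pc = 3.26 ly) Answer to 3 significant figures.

d ≈ 5030 ly

m − M = 5 log₁₀(d/10 pc) + A  ⇒  7.90 − (-4.94) − 1.90 = 5 log₁₀(d/10)
10.940 = 5 log₁₀(d/10)
log₁₀ d = (m − M − A)/5 + 1 = 3.1880
d = 10^3.1880 = 1542 pc
= 5026 ly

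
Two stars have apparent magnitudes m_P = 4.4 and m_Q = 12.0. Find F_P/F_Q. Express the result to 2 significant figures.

F_P/F_Q ≈ 1100

Δm = 4.4 − (12.0) = -7.6
Flux ratio = 10^(−0.4 Δm) = 10^(−0.4 × -7.6) = 10^3.040 = 1096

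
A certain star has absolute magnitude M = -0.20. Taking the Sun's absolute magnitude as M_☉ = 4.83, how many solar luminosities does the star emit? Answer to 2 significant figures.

L/L_☉ ≈ 100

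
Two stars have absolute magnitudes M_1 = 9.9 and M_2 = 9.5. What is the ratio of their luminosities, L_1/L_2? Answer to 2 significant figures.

ΔM = M_1 − M_2 = 0.4
L_1/L_2 = 10^(−0.4 ΔM) = 10^-0.160 = 0.6918

L_1/L_2 ≈ 0.69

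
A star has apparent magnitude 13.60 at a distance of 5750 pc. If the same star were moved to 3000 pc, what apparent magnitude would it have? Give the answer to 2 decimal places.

m ≈ 12.19

Flux ∝ 1/d², so Δm = 5 log₁₀(d₂/d₁) = 5 log₁₀(3000/5750) = -1.413
m₂ = m₁ + Δm = 13.60 + (-1.413) = 12.187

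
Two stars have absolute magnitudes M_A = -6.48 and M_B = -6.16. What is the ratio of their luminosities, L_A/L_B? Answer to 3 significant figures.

ΔM = M_A − M_B = -0.32
L_A/L_B = 10^(−0.4 ΔM) = 10^0.128 = 1.343

L_A/L_B ≈ 1.34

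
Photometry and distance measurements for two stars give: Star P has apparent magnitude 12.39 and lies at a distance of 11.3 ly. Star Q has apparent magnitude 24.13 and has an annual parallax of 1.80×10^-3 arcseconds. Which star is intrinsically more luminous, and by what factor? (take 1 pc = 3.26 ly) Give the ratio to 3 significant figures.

Star P: d = 11.3 ly / 3.26 = 3.466 pc
Star P: M = m − 5 log₁₀ d + 5 = 12.39 − 5·0.5399 + 5 = 14.691
Star Q: d = 1/p = 1/1.80×10^-3″ = 555.6 pc
Star Q: M = m − 5 log₁₀ d + 5 = 24.13 − 5·2.7447 + 5 = 15.406
ΔM = M_P − M_Q = 14.691 − (15.406) = -0.716; smaller M is more luminous → Star P.
L ratio = 10^(0.4 |ΔM|) = 10^0.286 = 1.933

Star P is more luminous, by a factor of 1.93.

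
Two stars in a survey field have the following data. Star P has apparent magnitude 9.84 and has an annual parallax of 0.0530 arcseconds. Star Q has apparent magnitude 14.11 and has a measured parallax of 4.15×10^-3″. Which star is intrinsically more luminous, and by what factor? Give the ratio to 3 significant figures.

Star Q is more luminous, by a factor of 3.19.

Star P: d = 1/p = 1/0.0530″ = 18.87 pc
Star P: M = m − 5 log₁₀ d + 5 = 9.84 − 5·1.2757 + 5 = 8.461
Star Q: d = 1/p = 1/4.15×10^-3″ = 241.0 pc
Star Q: M = m − 5 log₁₀ d + 5 = 14.11 − 5·2.3820 + 5 = 7.200
ΔM = M_P − M_Q = 8.461 − (7.200) = 1.261; smaller M is more luminous → Star Q.
L ratio = 10^(0.4 |ΔM|) = 10^0.504 = 3.195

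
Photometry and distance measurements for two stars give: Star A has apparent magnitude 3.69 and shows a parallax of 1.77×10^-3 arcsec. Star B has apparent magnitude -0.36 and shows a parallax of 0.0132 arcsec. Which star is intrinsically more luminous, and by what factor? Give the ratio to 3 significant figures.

Star A is more luminous, by a factor of 1.33.

Star A: d = 1/p = 1/1.77×10^-3″ = 565.0 pc
Star A: M = m − 5 log₁₀ d + 5 = 3.69 − 5·2.7520 + 5 = -5.070
Star B: d = 1/p = 1/0.0132″ = 75.76 pc
Star B: M = m − 5 log₁₀ d + 5 = -0.36 − 5·1.8794 + 5 = -4.757
ΔM = M_A − M_B = -5.070 − (-4.757) = -0.313; smaller M is more luminous → Star A.
L ratio = 10^(0.4 |ΔM|) = 10^0.125 = 1.334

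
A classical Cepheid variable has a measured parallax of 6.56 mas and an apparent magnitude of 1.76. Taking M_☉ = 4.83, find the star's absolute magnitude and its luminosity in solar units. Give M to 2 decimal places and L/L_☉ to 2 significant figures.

M ≈ -4.16; L/L_☉ ≈ 3900

d = 1/p = 1000/6.56 mas = 152.4 pc
M = m − 5 log₁₀ d + 5 = 1.76 − 5·2.1831 + 5 = -4.155
M − M_☉ = -4.155 − 4.83 = -8.985
L/L_☉ = 10^(−0.4 × -8.985) = 3928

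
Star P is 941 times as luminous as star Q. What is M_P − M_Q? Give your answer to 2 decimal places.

M_P − M_Q ≈ -7.43

Pogson: ΔM = −2.5 log₁₀(ratio) = −2.5 log₁₀(941) = −2.5 × 2.9736 = -7.434
Star P is brighter, so it has the smaller magnitude: the difference is negative.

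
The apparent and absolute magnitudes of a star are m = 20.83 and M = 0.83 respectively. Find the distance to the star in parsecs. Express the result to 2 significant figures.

μ = m − M = 20.000
m − M = 5 log₁₀ d − 5
log₁₀ d = (m − M)/5 + 1 = 5.0000
d = 10^5.0000 = 100000 pc

d ≈ 100000 pc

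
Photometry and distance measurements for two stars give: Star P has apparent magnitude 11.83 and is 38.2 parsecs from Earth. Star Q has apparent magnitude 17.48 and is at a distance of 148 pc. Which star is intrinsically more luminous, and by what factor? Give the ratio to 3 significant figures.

Star P is more luminous, by a factor of 12.1.

Star P: M = m − 5 log₁₀ d + 5 = 11.83 − 5·1.5821 + 5 = 8.920
Star Q: M = m − 5 log₁₀ d + 5 = 17.48 − 5·2.1703 + 5 = 11.629
ΔM = M_P − M_Q = 8.920 − (11.629) = -2.709; smaller M is more luminous → Star P.
L ratio = 10^(0.4 |ΔM|) = 10^1.084 = 12.12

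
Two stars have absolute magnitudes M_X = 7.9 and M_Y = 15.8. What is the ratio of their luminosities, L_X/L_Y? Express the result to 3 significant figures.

L_X/L_Y ≈ 1450

ΔM = M_X − M_Y = -7.9
L_X/L_Y = 10^(−0.4 ΔM) = 10^3.160 = 1445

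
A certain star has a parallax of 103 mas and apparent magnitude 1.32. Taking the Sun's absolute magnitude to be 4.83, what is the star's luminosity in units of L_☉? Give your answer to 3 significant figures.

L/L_☉ ≈ 23.9

d = 1/p = 1000/103 mas = 9.709 pc
M = m − 5 log₁₀ d + 5 = 1.32 − 5·0.9872 + 5 = 1.384
M − M_☉ = 1.384 − 4.83 = -3.446
L/L_☉ = 10^(−0.4 × -3.446) = 23.90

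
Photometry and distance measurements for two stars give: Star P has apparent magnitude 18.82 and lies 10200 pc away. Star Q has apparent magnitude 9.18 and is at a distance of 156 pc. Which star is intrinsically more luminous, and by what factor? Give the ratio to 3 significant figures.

Star Q is more luminous, by a factor of 1.68.

Star P: M = m − 5 log₁₀ d + 5 = 18.82 − 5·4.0086 + 5 = 3.777
Star Q: M = m − 5 log₁₀ d + 5 = 9.18 − 5·2.1931 + 5 = 3.214
ΔM = M_P − M_Q = 3.777 − (3.214) = 0.563; smaller M is more luminous → Star Q.
L ratio = 10^(0.4 |ΔM|) = 10^0.225 = 1.679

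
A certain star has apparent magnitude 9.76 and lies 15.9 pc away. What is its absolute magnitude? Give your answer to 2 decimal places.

M ≈ 8.75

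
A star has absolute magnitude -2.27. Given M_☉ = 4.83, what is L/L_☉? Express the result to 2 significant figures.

L/L_☉ ≈ 690

M − M_☉ = -2.27 − 4.83 = -7.100
L/L_☉ = 10^(−0.4 (M − M_☉)) = 10^2.840 = 691.8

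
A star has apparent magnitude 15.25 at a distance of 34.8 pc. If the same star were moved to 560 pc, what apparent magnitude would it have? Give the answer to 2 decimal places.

m ≈ 21.28

Flux ∝ 1/d², so Δm = 5 log₁₀(d₂/d₁) = 5 log₁₀(560/34.8) = 6.033
m₂ = m₁ + Δm = 15.25 + (6.033) = 21.283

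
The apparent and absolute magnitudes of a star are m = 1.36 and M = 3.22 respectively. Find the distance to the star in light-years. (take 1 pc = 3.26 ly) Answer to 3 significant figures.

Distance modulus: m − M = 1.36 − (3.22) = -1.860
m − M = 5 log₁₀ d − 5
log₁₀ d = (m − M)/5 + 1 = 0.6280
d = 10^0.6280 = 4.246 pc
= 13.84 ly

d ≈ 13.8 ly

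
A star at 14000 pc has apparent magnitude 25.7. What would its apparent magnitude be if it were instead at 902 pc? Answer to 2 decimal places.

Flux ∝ 1/d², so Δm = 5 log₁₀(d₂/d₁) = 5 log₁₀(902/14000) = -5.955
m₂ = m₁ + Δm = 25.7 + (-5.955) = 19.745

m ≈ 19.75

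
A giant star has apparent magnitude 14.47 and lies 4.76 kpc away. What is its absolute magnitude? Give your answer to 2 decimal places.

M ≈ 1.08

d = 4.76 kpc = 4760 pc
5 log₁₀(d/10 pc) = 5 log₁₀(4760) − 5 = 13.388
M = m − 5 log₁₀(d/10) = 14.47 − 13.388 = 1.082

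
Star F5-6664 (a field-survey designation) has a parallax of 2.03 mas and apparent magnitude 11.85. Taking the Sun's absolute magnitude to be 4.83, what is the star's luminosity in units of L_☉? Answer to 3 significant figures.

L/L_☉ ≈ 3.78

d = 1/p = 1000/2.03 mas = 492.6 pc
M = m − 5 log₁₀ d + 5 = 11.85 − 5·2.6925 + 5 = 3.387
M − M_☉ = 3.387 − 4.83 = -1.443
L/L_☉ = 10^(−0.4 × -1.443) = 3.776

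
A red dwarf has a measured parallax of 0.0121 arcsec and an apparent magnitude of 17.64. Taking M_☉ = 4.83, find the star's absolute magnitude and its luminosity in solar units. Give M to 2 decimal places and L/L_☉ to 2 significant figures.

d = 1/p = 1/0.0121″ = 82.64 pc
M = m − 5 log₁₀ d + 5 = 17.64 − 5·1.9172 + 5 = 13.054
M − M_☉ = 13.054 − 4.83 = 8.224
L/L_☉ = 10^(−0.4 × 8.224) = 5.134×10^-4

M ≈ 13.05; L/L_☉ ≈ 5.1×10^-4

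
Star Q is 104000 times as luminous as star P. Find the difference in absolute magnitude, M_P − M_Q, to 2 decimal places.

M_P − M_Q ≈ 12.54

Pogson: ΔM = −2.5 log₁₀(ratio) = −2.5 log₁₀(104000) = −2.5 × 5.0170 = -12.543
Star Q is brighter so has the smaller magnitude: M_P − M_Q is positive.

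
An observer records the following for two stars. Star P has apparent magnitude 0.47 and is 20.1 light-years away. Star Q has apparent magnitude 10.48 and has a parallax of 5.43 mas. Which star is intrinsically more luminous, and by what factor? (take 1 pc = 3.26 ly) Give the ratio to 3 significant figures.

Star P is more luminous, by a factor of 11.3.

Star P: d = 20.1 ly / 3.26 = 6.166 pc
Star P: M = m − 5 log₁₀ d + 5 = 0.47 − 5·0.7900 + 5 = 1.520
Star Q: p = 5.43 mas = 5.43×10^-3″ → d = 1/p = 184.2 pc
Star Q: M = m − 5 log₁₀ d + 5 = 10.48 − 5·2.2652 + 5 = 4.154
ΔM = M_P − M_Q = 1.520 − (4.154) = -2.634; smaller M is more luminous → Star P.
L ratio = 10^(0.4 |ΔM|) = 10^1.054 = 11.31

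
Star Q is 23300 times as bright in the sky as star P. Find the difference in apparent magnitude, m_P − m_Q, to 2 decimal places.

m_P − m_Q ≈ 10.92

Pogson: Δm = −2.5 log₁₀(ratio) = −2.5 log₁₀(23300) = −2.5 × 4.3674 = -10.918
Star Q is brighter so has the smaller magnitude: m_P − m_Q is positive.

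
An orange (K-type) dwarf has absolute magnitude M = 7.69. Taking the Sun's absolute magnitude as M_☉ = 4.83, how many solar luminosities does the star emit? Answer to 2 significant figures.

L/L_☉ ≈ 0.072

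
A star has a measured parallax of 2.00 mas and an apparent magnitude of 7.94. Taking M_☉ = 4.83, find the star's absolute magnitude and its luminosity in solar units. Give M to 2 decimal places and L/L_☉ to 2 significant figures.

d = 1/p = 1000/2.00 mas = 500.0 pc
M = m − 5 log₁₀ d + 5 = 7.94 − 5·2.6990 + 5 = -0.555
M − M_☉ = -0.555 − 4.83 = -5.385
L/L_☉ = 10^(−0.4 × -5.385) = 142.5

M ≈ -0.55; L/L_☉ ≈ 140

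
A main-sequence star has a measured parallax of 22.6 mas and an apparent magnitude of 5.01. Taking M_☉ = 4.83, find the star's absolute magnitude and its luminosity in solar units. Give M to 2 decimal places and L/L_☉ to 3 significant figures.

M ≈ 1.78; L/L_☉ ≈ 16.6

d = 1/p = 1000/22.6 mas = 44.25 pc
M = m − 5 log₁₀ d + 5 = 5.01 − 5·1.6459 + 5 = 1.781
M − M_☉ = 1.781 − 4.83 = -3.049
L/L_☉ = 10^(−0.4 × -3.049) = 16.59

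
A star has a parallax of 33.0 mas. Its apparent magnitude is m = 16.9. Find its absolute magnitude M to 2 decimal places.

p = 33.0 mas = 0.0330″ → d = 1/p = 30.30 pc
5 log₁₀(d/10 pc) = 5 log₁₀(30.30) − 5 = 2.407
M = m − 5 log₁₀(d/10) = 16.9 − 2.407 = 14.493

M ≈ 14.49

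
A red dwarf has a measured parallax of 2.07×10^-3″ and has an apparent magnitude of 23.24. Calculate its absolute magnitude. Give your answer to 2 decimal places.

M ≈ 14.82

d = 1/p = 1/2.07×10^-3″ = 483.1 pc
5 log₁₀(d/10 pc) = 5 log₁₀(483.1) − 5 = 8.420
M = m − 5 log₁₀(d/10) = 23.24 − 8.420 = 14.820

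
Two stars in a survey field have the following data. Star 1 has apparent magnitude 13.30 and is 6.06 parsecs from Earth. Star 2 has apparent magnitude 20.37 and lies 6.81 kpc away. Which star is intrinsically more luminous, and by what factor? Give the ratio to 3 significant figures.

Star 2 is more luminous, by a factor of 1880.

Star 1: M = m − 5 log₁₀ d + 5 = 13.30 − 5·0.7825 + 5 = 14.388
Star 2: d = 6.81 kpc = 6810 pc
Star 2: M = m − 5 log₁₀ d + 5 = 20.37 − 5·3.8331 + 5 = 6.204
ΔM = M_1 − M_2 = 14.388 − (6.204) = 8.183; smaller M is more luminous → Star 2.
L ratio = 10^(0.4 |ΔM|) = 10^3.273 = 1877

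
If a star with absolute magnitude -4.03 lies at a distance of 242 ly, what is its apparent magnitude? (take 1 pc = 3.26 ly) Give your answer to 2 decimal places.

d = 242 ly / 3.26 = 74.23 pc
m = M + 5 log₁₀ d − 5 = -4.03 + 5·1.8706 − 5 = 0.323

m ≈ 0.32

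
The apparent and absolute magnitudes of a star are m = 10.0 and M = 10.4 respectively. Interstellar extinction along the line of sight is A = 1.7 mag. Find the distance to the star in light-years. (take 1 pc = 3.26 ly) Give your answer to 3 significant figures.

m − M = 5 log₁₀(d/10 pc) + A  ⇒  10.0 − (10.4) − 1.7 = 5 log₁₀(d/10)
-2.100 = 5 log₁₀(d/10)
log₁₀ d = (m − M − A)/5 + 1 = 0.5800
d = 10^0.5800 = 3.802 pc
= 12.39 ly

d ≈ 12.4 ly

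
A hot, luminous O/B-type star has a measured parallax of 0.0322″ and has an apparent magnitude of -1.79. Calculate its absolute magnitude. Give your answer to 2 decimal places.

M ≈ -4.25

d = 1/p = 1/0.0322″ = 31.06 pc
5 log₁₀(d/10 pc) = 5 log₁₀(31.06) − 5 = 2.461
M = m − 5 log₁₀(d/10) = -1.79 − 2.461 = -4.251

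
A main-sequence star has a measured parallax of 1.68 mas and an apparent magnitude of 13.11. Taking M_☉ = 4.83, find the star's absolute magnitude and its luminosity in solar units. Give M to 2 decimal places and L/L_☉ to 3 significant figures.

M ≈ 4.24; L/L_☉ ≈ 1.73

d = 1/p = 1000/1.68 mas = 595.2 pc
M = m − 5 log₁₀ d + 5 = 13.11 − 5·2.7747 + 5 = 4.237
M − M_☉ = 4.237 − 4.83 = -0.593
L/L_☉ = 10^(−0.4 × -0.593) = 1.727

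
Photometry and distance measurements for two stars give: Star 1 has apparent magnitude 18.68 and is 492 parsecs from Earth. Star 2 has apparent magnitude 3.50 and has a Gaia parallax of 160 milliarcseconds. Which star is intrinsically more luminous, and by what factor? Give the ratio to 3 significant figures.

Star 2 is more luminous, by a factor of 190.

Star 1: M = m − 5 log₁₀ d + 5 = 18.68 − 5·2.6920 + 5 = 10.220
Star 2: p = 160 mas = 0.160″ → d = 1/p = 6.250 pc
Star 2: M = m − 5 log₁₀ d + 5 = 3.50 − 5·0.7959 + 5 = 4.521
ΔM = M_1 − M_2 = 10.220 − (4.521) = 5.700; smaller M is more luminous → Star 2.
L ratio = 10^(0.4 |ΔM|) = 10^2.280 = 190.5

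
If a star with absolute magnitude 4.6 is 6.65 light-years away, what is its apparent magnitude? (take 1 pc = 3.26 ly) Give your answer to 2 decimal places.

d = 6.65 ly / 3.26 = 2.040 pc
m = M + 5 log₁₀ d − 5 = 4.6 + 5·0.3096 − 5 = 1.148

m ≈ 1.15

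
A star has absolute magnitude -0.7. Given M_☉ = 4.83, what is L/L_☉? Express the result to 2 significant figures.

L/L_☉ ≈ 160

M − M_☉ = -0.7 − 4.83 = -5.530
L/L_☉ = 10^(−0.4 (M − M_☉)) = 10^2.212 = 162.9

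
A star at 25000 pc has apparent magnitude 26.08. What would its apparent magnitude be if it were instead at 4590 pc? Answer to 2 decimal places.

Flux ∝ 1/d², so Δm = 5 log₁₀(d₂/d₁) = 5 log₁₀(4590/25000) = -3.681
m₂ = m₁ + Δm = 26.08 + (-3.681) = 22.399

m ≈ 22.40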